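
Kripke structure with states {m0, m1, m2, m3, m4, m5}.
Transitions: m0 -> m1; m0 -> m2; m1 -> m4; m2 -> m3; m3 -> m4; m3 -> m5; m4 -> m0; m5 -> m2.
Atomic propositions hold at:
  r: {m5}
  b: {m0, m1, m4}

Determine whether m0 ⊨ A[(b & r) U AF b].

Sat(b & r) = ∅
AF b: least fixpoint, start Z0 = {m0, m1, m4}, add states with every successor in Z. Already a fixed point.
Sat(AF b) = {m0, m1, m4}
A[(b & r) U AF b]: least fixpoint, start Z0 = Sat(AF b) = {m0, m1, m4}, add states in Sat(b & r) with every successor in Z. Already a fixed point.
Sat(A[(b & r) U AF b]) = {m0, m1, m4}
m0 ∈ Sat(A[(b & r) U AF b]) = {m0, m1, m4}, so the formula holds at m0.

Yes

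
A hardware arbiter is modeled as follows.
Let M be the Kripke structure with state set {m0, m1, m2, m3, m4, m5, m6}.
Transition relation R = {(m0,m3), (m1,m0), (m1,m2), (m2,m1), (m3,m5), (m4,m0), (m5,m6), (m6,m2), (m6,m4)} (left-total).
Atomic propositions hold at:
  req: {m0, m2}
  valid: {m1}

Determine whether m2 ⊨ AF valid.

AF valid: least fixpoint, start Z0 = {m1}, add states with every successor in Z. Z1 = {m1, m2}; fixed.
Sat(AF valid) = {m1, m2}
m2 ∈ Sat(AF valid) = {m1, m2}, so the formula holds at m2.

Yes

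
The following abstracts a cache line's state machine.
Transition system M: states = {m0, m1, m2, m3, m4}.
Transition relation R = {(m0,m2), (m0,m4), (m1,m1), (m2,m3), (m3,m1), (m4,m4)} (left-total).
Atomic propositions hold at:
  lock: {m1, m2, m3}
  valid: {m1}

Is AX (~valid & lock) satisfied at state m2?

Yes

Sat(~valid) = {m0, m2, m3, m4}
Sat(~valid & lock) = {m2, m3}
Sat(AX (~valid & lock)) = {s : every successor in {m2, m3}} = {m2}
m2 ∈ Sat(AX (~valid & lock)) = {m2}, so the formula holds at m2.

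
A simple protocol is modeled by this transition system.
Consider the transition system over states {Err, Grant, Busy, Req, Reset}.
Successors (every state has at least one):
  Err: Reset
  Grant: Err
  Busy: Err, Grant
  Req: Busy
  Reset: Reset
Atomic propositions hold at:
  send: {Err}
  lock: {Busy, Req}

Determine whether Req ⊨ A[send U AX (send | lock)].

Yes

Sat(send | lock) = {Err, Busy, Req}
Sat(AX (send | lock)) = {s : every successor in {Err, Busy, Req}} = {Grant, Req}
A[send U AX (send | lock)]: least fixpoint, start Z0 = Sat(AX (send | lock)) = {Grant, Req}, add states in Sat(send) with every successor in Z. Already a fixed point.
Sat(A[send U AX (send | lock)]) = {Grant, Req}
Req ∈ Sat(A[send U AX (send | lock)]) = {Grant, Req}, so the formula holds at Req.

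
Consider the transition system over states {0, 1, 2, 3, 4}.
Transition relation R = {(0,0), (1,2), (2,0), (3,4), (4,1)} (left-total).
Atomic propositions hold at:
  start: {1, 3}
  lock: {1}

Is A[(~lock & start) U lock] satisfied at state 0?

Sat(~lock) = {0, 2, 3, 4}
Sat(~lock & start) = {3}
A[(~lock & start) U lock]: least fixpoint, start Z0 = Sat(lock) = {1}, add states in Sat(~lock & start) with every successor in Z. Already a fixed point.
Sat(A[(~lock & start) U lock]) = {1}
0 ∉ Sat(A[(~lock & start) U lock]) = {1}, so the formula does not hold at 0.

No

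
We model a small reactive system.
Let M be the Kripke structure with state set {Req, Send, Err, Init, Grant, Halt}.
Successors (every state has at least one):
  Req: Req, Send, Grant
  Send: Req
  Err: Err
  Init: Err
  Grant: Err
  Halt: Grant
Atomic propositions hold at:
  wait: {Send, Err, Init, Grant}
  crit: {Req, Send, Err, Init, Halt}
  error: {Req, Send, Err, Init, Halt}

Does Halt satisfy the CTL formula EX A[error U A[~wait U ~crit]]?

Yes

Sat(~wait) = {Req, Halt}
Sat(~crit) = {Grant}
A[~wait U ~crit]: least fixpoint, start Z0 = Sat(~crit) = {Grant}, add states in Sat(~wait) with every successor in Z. Z1 = {Grant, Halt}; fixed.
Sat(A[~wait U ~crit]) = {Grant, Halt}
A[error U A[~wait U ~crit]]: least fixpoint, start Z0 = Sat(A[~wait U ~crit]) = {Grant, Halt}, add states in Sat(error) with every successor in Z. Already a fixed point.
Sat(A[error U A[~wait U ~crit]]) = {Grant, Halt}
Sat(EX A[error U A[~wait U ~crit]]) = {s : some successor in {Grant, Halt}} = {Req, Halt}
Halt ∈ Sat(EX A[error U A[~wait U ~crit]]) = {Req, Halt}, so the formula holds at Halt.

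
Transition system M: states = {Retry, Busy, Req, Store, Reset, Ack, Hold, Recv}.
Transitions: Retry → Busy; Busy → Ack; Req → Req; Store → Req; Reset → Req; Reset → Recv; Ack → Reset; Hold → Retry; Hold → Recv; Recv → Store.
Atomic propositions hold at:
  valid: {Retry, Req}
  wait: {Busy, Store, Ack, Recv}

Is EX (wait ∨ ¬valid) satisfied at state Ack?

Yes

Sat(¬valid) = {Busy, Store, Reset, Ack, Hold, Recv}
Sat(wait ∨ ¬valid) = {Busy, Store, Reset, Ack, Hold, Recv}
Sat(EX (wait ∨ ¬valid)) = {s : some successor in {Busy, Store, Reset, Ack, Hold, Recv}} = {Retry, Busy, Reset, Ack, Hold, Recv}
Ack ∈ Sat(EX (wait ∨ ¬valid)) = {Retry, Busy, Reset, Ack, Hold, Recv}, so the formula holds at Ack.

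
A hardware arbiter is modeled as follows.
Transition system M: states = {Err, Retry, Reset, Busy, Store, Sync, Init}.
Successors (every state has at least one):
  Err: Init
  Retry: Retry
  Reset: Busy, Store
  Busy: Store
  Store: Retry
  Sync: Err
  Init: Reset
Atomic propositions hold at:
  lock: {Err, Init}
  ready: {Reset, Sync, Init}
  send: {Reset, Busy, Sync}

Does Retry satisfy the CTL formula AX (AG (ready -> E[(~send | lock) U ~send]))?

Yes

Sat(~send) = {Err, Retry, Store, Init}
Sat(~send | lock) = {Err, Retry, Store, Init}
E[(~send | lock) U ~send]: least fixpoint, start Z0 = Sat(~send) = {Err, Retry, Store, Init}, add states in Sat(~send | lock) with some successor in Z. Already a fixed point.
Sat(E[(~send | lock) U ~send]) = {Err, Retry, Store, Init}
Sat(ready -> E[(~send | lock) U ~send]) = {Err, Retry, Busy, Store, Init}
AG (ready -> E[(~send | lock) U ~send]): greatest fixpoint, start Z0 = {Err, Retry, Busy, Store, Init}, keep only states in Sat with every successor in Z. Z1 = {Err, Retry, Busy, Store}; Z2 = {Retry, Busy, Store}; fixed.
Sat(AG (ready -> E[(~send | lock) U ~send])) = {Retry, Busy, Store}
Sat(AX (AG (ready -> E[(~send | lock) U ~send]))) = {s : every successor in {Retry, Busy, Store}} = {Retry, Reset, Busy, Store}
Retry ∈ Sat(AX (AG (ready -> E[(~send | lock) U ~send]))) = {Retry, Reset, Busy, Store}, so the formula holds at Retry.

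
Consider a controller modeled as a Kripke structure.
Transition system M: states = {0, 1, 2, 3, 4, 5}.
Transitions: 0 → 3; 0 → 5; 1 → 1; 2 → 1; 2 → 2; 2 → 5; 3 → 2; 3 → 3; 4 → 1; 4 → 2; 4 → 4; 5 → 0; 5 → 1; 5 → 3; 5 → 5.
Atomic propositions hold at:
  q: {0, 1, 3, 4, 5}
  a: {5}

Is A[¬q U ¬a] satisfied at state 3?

Sat(¬q) = {2}
Sat(¬a) = {0, 1, 2, 3, 4}
A[¬q U ¬a]: least fixpoint, start Z0 = Sat(¬a) = {0, 1, 2, 3, 4}, add states in Sat(¬q) with every successor in Z. Already a fixed point.
Sat(A[¬q U ¬a]) = {0, 1, 2, 3, 4}
3 ∈ Sat(A[¬q U ¬a]) = {0, 1, 2, 3, 4}, so the formula holds at 3.

Yes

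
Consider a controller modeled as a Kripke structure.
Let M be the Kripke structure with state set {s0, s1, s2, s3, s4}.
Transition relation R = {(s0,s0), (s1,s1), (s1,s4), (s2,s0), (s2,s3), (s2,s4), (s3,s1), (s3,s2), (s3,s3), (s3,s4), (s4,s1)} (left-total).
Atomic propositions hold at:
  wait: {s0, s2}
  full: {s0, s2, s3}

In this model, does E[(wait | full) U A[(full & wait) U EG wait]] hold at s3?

Sat(wait | full) = {s0, s2, s3}
Sat(full & wait) = {s0, s2}
EG wait: greatest fixpoint, start Z0 = {s0, s2}, keep only states in Sat with some successor in Z. Already a fixed point.
Sat(EG wait) = {s0, s2}
A[(full & wait) U EG wait]: least fixpoint, start Z0 = Sat(EG wait) = {s0, s2}, add states in Sat(full & wait) with every successor in Z. Already a fixed point.
Sat(A[(full & wait) U EG wait]) = {s0, s2}
E[(wait | full) U A[(full & wait) U EG wait]]: least fixpoint, start Z0 = Sat(A[(full & wait) U EG wait]) = {s0, s2}, add states in Sat(wait | full) with some successor in Z. Z1 = {s0, s2, s3}; fixed.
Sat(E[(wait | full) U A[(full & wait) U EG wait]]) = {s0, s2, s3}
s3 ∈ Sat(E[(wait | full) U A[(full & wait) U EG wait]]) = {s0, s2, s3}, so the formula holds at s3.

Yes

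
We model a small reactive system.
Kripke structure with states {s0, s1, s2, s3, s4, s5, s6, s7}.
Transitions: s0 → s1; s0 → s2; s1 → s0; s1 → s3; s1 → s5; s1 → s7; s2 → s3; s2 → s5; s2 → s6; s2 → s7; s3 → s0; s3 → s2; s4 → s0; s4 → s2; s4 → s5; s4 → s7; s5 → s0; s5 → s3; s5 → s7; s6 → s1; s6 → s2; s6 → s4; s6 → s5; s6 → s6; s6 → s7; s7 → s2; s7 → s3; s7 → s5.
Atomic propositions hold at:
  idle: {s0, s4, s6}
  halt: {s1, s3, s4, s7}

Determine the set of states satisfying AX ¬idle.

{s0, s7}

Sat(¬idle) = {s1, s2, s3, s5, s7}
Sat(AX ¬idle) = {s : every successor in {s1, s2, s3, s5, s7}} = {s0, s7}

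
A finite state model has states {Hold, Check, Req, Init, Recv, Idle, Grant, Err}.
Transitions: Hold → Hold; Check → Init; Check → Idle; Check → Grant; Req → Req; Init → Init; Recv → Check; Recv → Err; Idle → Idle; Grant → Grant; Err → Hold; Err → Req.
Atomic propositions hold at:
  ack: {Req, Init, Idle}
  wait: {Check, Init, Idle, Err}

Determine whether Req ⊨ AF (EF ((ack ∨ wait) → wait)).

No

Sat(ack ∨ wait) = {Check, Req, Init, Idle, Err}
Sat((ack ∨ wait) → wait) = {Hold, Check, Init, Recv, Idle, Grant, Err}
EF ((ack ∨ wait) → wait): least fixpoint, start Z0 = {Hold, Check, Init, Recv, Idle, Grant, Err}, add states with some successor in Z. Already a fixed point.
Sat(EF ((ack ∨ wait) → wait)) = {Hold, Check, Init, Recv, Idle, Grant, Err}
AF (EF ((ack ∨ wait) → wait)): least fixpoint, start Z0 = {Hold, Check, Init, Recv, Idle, Grant, Err}, add states with every successor in Z. Already a fixed point.
Sat(AF (EF ((ack ∨ wait) → wait))) = {Hold, Check, Init, Recv, Idle, Grant, Err}
Req ∉ Sat(AF (EF ((ack ∨ wait) → wait))) = {Hold, Check, Init, Recv, Idle, Grant, Err}, so the formula does not hold at Req.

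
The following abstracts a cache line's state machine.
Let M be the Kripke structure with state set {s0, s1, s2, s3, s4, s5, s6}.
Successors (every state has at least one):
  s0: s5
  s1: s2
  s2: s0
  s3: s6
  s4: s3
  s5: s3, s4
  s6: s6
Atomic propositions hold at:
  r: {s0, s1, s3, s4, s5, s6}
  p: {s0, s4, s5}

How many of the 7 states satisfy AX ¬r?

Sat(¬r) = {s2}
Sat(AX ¬r) = {s : every successor in {s2}} = {s1}
|Sat(AX ¬r)| = |{s1}| = 1.

1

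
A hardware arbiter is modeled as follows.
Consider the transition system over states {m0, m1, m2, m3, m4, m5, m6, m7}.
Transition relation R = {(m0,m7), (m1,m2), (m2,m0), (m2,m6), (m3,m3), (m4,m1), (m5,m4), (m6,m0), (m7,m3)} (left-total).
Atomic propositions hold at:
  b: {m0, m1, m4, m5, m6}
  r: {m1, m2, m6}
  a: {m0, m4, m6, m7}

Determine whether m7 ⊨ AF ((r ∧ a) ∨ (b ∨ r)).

No

Sat(r ∧ a) = {m6}
Sat(b ∨ r) = {m0, m1, m2, m4, m5, m6}
Sat((r ∧ a) ∨ (b ∨ r)) = {m0, m1, m2, m4, m5, m6}
AF ((r ∧ a) ∨ (b ∨ r)): least fixpoint, start Z0 = {m0, m1, m2, m4, m5, m6}, add states with every successor in Z. Already a fixed point.
Sat(AF ((r ∧ a) ∨ (b ∨ r))) = {m0, m1, m2, m4, m5, m6}
m7 ∉ Sat(AF ((r ∧ a) ∨ (b ∨ r))) = {m0, m1, m2, m4, m5, m6}, so the formula does not hold at m7.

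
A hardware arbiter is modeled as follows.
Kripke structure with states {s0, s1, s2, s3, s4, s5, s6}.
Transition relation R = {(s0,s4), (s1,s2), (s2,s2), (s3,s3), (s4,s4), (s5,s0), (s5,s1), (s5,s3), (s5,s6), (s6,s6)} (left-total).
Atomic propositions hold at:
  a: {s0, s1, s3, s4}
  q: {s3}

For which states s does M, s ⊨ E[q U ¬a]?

{s2, s5, s6}

Sat(¬a) = {s2, s5, s6}
E[q U ¬a]: least fixpoint, start Z0 = Sat(¬a) = {s2, s5, s6}, add states in Sat(q) with some successor in Z. Already a fixed point.
Sat(E[q U ¬a]) = {s2, s5, s6}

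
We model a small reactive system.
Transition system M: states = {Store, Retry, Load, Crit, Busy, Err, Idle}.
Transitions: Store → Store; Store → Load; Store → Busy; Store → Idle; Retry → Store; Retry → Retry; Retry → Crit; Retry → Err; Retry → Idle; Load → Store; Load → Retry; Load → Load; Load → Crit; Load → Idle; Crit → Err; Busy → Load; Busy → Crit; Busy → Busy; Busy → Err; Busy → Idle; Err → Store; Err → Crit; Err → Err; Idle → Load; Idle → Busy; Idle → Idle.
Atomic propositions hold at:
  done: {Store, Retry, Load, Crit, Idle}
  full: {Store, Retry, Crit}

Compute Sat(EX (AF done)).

{Store, Retry, Load, Busy, Err, Idle}

AF done: least fixpoint, start Z0 = {Store, Retry, Load, Crit, Idle}, add states with every successor in Z. Already a fixed point.
Sat(AF done) = {Store, Retry, Load, Crit, Idle}
Sat(EX (AF done)) = {s : some successor in {Store, Retry, Load, Crit, Idle}} = {Store, Retry, Load, Busy, Err, Idle}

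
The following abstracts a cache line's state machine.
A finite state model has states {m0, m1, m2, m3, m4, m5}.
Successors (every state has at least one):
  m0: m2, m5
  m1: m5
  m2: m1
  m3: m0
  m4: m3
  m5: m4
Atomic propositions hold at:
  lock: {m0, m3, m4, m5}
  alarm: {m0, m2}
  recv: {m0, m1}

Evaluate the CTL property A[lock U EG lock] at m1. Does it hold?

EG lock: greatest fixpoint, start Z0 = {m0, m3, m4, m5}, keep only states in Sat with some successor in Z. Already a fixed point.
Sat(EG lock) = {m0, m3, m4, m5}
A[lock U EG lock]: least fixpoint, start Z0 = Sat(EG lock) = {m0, m3, m4, m5}, add states in Sat(lock) with every successor in Z. Already a fixed point.
Sat(A[lock U EG lock]) = {m0, m3, m4, m5}
m1 ∉ Sat(A[lock U EG lock]) = {m0, m3, m4, m5}, so the formula does not hold at m1.

No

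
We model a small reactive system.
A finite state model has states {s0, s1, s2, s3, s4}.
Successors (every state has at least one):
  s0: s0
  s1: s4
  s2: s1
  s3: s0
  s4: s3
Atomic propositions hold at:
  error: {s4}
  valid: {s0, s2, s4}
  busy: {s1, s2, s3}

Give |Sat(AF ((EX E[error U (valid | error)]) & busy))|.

Sat(valid | error) = {s0, s2, s4}
E[error U (valid | error)]: least fixpoint, start Z0 = Sat((valid | error)) = {s0, s2, s4}, add states in Sat(error) with some successor in Z. Already a fixed point.
Sat(E[error U (valid | error)]) = {s0, s2, s4}
Sat(EX E[error U (valid | error)]) = {s : some successor in {s0, s2, s4}} = {s0, s1, s3}
Sat((EX E[error U (valid | error)]) & busy) = {s1, s3}
AF ((EX E[error U (valid | error)]) & busy): least fixpoint, start Z0 = {s1, s3}, add states with every successor in Z. Z1 = {s1, s2, s3, s4}; fixed.
Sat(AF ((EX E[error U (valid | error)]) & busy)) = {s1, s2, s3, s4}
|Sat(AF ((EX E[error U (valid | error)]) & busy))| = |{s1, s2, s3, s4}| = 4.

4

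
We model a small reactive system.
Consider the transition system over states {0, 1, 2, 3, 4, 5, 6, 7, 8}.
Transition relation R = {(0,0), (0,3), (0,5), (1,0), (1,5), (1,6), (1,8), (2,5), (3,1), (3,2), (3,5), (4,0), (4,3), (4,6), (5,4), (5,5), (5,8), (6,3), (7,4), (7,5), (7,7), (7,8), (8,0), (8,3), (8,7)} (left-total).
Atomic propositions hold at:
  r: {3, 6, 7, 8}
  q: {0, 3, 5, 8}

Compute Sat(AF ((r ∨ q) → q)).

Sat(r ∨ q) = {0, 3, 5, 6, 7, 8}
Sat((r ∨ q) → q) = {0, 1, 2, 3, 4, 5, 8}
AF ((r ∨ q) → q): least fixpoint, start Z0 = {0, 1, 2, 3, 4, 5, 8}, add states with every successor in Z. Z1 = {0, 1, 2, 3, 4, 5, 6, 8}; fixed.
Sat(AF ((r ∨ q) → q)) = {0, 1, 2, 3, 4, 5, 6, 8}

{0, 1, 2, 3, 4, 5, 6, 8}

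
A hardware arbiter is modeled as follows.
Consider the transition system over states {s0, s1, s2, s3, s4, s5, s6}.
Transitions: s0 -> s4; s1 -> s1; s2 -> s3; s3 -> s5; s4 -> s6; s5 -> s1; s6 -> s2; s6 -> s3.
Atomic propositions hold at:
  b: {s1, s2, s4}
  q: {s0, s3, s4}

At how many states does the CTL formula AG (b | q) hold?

Sat(b | q) = {s0, s1, s2, s3, s4}
AG (b | q): greatest fixpoint, start Z0 = {s0, s1, s2, s3, s4}, keep only states in Sat with every successor in Z. Z1 = {s0, s1, s2}; Z2 = {s1}; fixed.
Sat(AG (b | q)) = {s1}
|Sat(AG (b | q))| = |{s1}| = 1.

1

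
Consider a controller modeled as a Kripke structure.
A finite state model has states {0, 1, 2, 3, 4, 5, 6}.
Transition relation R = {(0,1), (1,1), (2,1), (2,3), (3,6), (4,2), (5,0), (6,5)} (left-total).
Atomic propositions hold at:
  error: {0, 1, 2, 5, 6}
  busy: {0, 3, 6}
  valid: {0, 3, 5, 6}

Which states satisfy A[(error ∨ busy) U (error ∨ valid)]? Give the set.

Sat(error ∨ busy) = {0, 1, 2, 3, 5, 6}
Sat(error ∨ valid) = {0, 1, 2, 3, 5, 6}
A[(error ∨ busy) U (error ∨ valid)]: least fixpoint, start Z0 = Sat((error ∨ valid)) = {0, 1, 2, 3, 5, 6}, add states in Sat(error ∨ busy) with every successor in Z. Already a fixed point.
Sat(A[(error ∨ busy) U (error ∨ valid)]) = {0, 1, 2, 3, 5, 6}

{0, 1, 2, 3, 5, 6}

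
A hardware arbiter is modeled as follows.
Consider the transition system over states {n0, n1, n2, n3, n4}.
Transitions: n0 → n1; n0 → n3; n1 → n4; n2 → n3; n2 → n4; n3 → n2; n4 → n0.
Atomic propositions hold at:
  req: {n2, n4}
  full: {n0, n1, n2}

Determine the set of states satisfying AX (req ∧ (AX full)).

{n1}

Sat(AX full) = {s : every successor in {n0, n1, n2}} = {n3, n4}
Sat(req ∧ (AX full)) = {n4}
Sat(AX (req ∧ (AX full))) = {s : every successor in {n4}} = {n1}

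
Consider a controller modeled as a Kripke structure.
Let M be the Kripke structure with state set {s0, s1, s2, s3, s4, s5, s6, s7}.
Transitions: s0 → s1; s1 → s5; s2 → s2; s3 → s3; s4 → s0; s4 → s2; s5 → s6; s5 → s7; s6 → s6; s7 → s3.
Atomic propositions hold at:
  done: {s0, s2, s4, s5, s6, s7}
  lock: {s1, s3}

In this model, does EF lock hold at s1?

Yes

EF lock: least fixpoint, start Z0 = {s1, s3}, add states with some successor in Z. Z1 = {s0, s1, s3, s7}; Z2 = {s0, s1, s3, s4, s5, s7}; fixed.
Sat(EF lock) = {s0, s1, s3, s4, s5, s7}
s1 ∈ Sat(EF lock) = {s0, s1, s3, s4, s5, s7}, so the formula holds at s1.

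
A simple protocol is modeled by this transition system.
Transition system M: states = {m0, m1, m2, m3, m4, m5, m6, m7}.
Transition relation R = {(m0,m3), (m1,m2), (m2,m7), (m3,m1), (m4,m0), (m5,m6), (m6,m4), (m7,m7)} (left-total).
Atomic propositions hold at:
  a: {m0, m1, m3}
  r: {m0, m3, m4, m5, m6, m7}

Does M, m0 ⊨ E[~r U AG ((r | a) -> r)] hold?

Sat(~r) = {m1, m2}
Sat(r | a) = {m0, m1, m3, m4, m5, m6, m7}
Sat((r | a) -> r) = {m0, m2, m3, m4, m5, m6, m7}
AG ((r | a) -> r): greatest fixpoint, start Z0 = {m0, m2, m3, m4, m5, m6, m7}, keep only states in Sat with every successor in Z. Z1 = {m0, m2, m4, m5, m6, m7}; Z2 = {m2, m4, m5, m6, m7}; Z3 = {m2, m5, m6, m7}; Z4 = {m2, m5, m7}; Z5 = {m2, m7}; fixed.
Sat(AG ((r | a) -> r)) = {m2, m7}
E[~r U AG ((r | a) -> r)]: least fixpoint, start Z0 = Sat(AG ((r | a) -> r)) = {m2, m7}, add states in Sat(~r) with some successor in Z. Z1 = {m1, m2, m7}; fixed.
Sat(E[~r U AG ((r | a) -> r)]) = {m1, m2, m7}
m0 ∉ Sat(E[~r U AG ((r | a) -> r)]) = {m1, m2, m7}, so the formula does not hold at m0.

No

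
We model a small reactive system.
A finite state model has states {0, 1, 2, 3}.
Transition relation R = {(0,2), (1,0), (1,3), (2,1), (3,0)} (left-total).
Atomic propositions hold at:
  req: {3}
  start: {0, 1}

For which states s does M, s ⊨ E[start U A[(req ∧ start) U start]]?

{0, 1}

Sat(req ∧ start) = ∅
A[(req ∧ start) U start]: least fixpoint, start Z0 = Sat(start) = {0, 1}, add states in Sat(req ∧ start) with every successor in Z. Already a fixed point.
Sat(A[(req ∧ start) U start]) = {0, 1}
E[start U A[(req ∧ start) U start]]: least fixpoint, start Z0 = Sat(A[(req ∧ start) U start]) = {0, 1}, add states in Sat(start) with some successor in Z. Already a fixed point.
Sat(E[start U A[(req ∧ start) U start]]) = {0, 1}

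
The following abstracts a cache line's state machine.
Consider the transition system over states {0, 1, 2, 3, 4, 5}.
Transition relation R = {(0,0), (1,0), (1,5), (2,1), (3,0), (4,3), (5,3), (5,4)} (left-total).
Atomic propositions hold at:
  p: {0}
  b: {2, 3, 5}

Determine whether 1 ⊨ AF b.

No

AF b: least fixpoint, start Z0 = {2, 3, 5}, add states with every successor in Z. Z1 = {2, 3, 4, 5}; fixed.
Sat(AF b) = {2, 3, 4, 5}
1 ∉ Sat(AF b) = {2, 3, 4, 5}, so the formula does not hold at 1.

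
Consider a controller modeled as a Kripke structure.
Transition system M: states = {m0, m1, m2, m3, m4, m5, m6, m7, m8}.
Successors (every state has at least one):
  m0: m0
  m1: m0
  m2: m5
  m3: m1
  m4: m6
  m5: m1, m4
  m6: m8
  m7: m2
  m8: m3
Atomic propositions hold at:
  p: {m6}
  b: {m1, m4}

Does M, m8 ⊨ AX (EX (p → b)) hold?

Sat(p → b) = {m0, m1, m2, m3, m4, m5, m7, m8}
Sat(EX (p → b)) = {s : some successor in {m0, m1, m2, m3, m4, m5, m7, m8}} = {m0, m1, m2, m3, m5, m6, m7, m8}
Sat(AX (EX (p → b))) = {s : every successor in {m0, m1, m2, m3, m5, m6, m7, m8}} = {m0, m1, m2, m3, m4, m6, m7, m8}
m8 ∈ Sat(AX (EX (p → b))) = {m0, m1, m2, m3, m4, m6, m7, m8}, so the formula holds at m8.

Yes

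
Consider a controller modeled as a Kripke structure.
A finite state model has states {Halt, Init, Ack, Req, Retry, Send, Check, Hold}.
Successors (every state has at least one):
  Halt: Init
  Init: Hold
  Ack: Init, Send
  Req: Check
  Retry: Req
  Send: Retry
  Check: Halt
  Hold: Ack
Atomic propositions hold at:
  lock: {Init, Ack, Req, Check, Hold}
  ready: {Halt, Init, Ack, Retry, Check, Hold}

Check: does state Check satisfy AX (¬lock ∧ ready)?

Yes

Sat(¬lock) = {Halt, Retry, Send}
Sat(¬lock ∧ ready) = {Halt, Retry}
Sat(AX (¬lock ∧ ready)) = {s : every successor in {Halt, Retry}} = {Send, Check}
Check ∈ Sat(AX (¬lock ∧ ready)) = {Send, Check}, so the formula holds at Check.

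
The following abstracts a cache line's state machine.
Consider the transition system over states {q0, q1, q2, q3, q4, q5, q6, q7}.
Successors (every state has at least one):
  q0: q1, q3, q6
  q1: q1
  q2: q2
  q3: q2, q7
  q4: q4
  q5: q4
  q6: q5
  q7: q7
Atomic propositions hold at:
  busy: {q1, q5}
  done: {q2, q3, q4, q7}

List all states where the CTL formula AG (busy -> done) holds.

{q2, q3, q4, q7}

Sat(busy -> done) = {q0, q2, q3, q4, q6, q7}
AG (busy -> done): greatest fixpoint, start Z0 = {q0, q2, q3, q4, q6, q7}, keep only states in Sat with every successor in Z. Z1 = {q2, q3, q4, q7}; fixed.
Sat(AG (busy -> done)) = {q2, q3, q4, q7}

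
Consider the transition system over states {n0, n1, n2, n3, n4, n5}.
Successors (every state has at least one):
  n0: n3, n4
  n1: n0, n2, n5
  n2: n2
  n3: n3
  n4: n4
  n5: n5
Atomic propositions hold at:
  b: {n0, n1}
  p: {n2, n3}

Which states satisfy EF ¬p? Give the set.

{n0, n1, n4, n5}

Sat(¬p) = {n0, n1, n4, n5}
EF ¬p: least fixpoint, start Z0 = {n0, n1, n4, n5}, add states with some successor in Z. Already a fixed point.
Sat(EF ¬p) = {n0, n1, n4, n5}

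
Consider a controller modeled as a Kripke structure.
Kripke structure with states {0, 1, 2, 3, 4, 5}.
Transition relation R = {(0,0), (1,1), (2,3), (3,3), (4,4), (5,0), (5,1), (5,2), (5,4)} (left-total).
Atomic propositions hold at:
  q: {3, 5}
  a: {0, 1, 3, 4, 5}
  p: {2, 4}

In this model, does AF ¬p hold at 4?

Sat(¬p) = {0, 1, 3, 5}
AF ¬p: least fixpoint, start Z0 = {0, 1, 3, 5}, add states with every successor in Z. Z1 = {0, 1, 2, 3, 5}; fixed.
Sat(AF ¬p) = {0, 1, 2, 3, 5}
4 ∉ Sat(AF ¬p) = {0, 1, 2, 3, 5}, so the formula does not hold at 4.

No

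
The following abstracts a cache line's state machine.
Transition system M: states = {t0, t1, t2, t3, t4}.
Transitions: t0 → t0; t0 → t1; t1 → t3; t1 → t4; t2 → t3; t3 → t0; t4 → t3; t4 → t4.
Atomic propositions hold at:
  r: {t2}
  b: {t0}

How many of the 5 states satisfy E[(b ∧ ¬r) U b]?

Sat(¬r) = {t0, t1, t3, t4}
Sat(b ∧ ¬r) = {t0}
E[(b ∧ ¬r) U b]: least fixpoint, start Z0 = Sat(b) = {t0}, add states in Sat(b ∧ ¬r) with some successor in Z. Already a fixed point.
Sat(E[(b ∧ ¬r) U b]) = {t0}
|Sat(E[(b ∧ ¬r) U b])| = |{t0}| = 1.

1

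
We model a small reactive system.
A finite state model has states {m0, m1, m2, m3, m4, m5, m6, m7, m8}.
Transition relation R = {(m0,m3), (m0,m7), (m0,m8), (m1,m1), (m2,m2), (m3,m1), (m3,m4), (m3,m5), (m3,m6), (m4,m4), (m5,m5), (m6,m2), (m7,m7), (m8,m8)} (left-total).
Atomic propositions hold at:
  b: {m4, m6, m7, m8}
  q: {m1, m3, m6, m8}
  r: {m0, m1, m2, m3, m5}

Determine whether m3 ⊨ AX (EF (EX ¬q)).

No

Sat(¬q) = {m0, m2, m4, m5, m7}
Sat(EX ¬q) = {s : some successor in {m0, m2, m4, m5, m7}} = {m0, m2, m3, m4, m5, m6, m7}
EF (EX ¬q): least fixpoint, start Z0 = {m0, m2, m3, m4, m5, m6, m7}, add states with some successor in Z. Already a fixed point.
Sat(EF (EX ¬q)) = {m0, m2, m3, m4, m5, m6, m7}
Sat(AX (EF (EX ¬q))) = {s : every successor in {m0, m2, m3, m4, m5, m6, m7}} = {m2, m4, m5, m6, m7}
m3 ∉ Sat(AX (EF (EX ¬q))) = {m2, m4, m5, m6, m7}, so the formula does not hold at m3.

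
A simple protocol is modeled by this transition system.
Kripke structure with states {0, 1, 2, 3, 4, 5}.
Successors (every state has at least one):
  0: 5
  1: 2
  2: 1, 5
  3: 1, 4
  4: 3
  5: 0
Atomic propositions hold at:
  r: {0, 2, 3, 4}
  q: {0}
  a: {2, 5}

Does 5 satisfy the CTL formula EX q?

Yes

Sat(EX q) = {s : some successor in {0}} = {5}
5 ∈ Sat(EX q) = {5}, so the formula holds at 5.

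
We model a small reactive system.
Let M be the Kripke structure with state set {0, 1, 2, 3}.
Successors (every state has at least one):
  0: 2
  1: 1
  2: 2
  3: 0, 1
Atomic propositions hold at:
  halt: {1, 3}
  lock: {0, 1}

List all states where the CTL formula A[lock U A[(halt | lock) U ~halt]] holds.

Sat(halt | lock) = {0, 1, 3}
Sat(~halt) = {0, 2}
A[(halt | lock) U ~halt]: least fixpoint, start Z0 = Sat(~halt) = {0, 2}, add states in Sat(halt | lock) with every successor in Z. Already a fixed point.
Sat(A[(halt | lock) U ~halt]) = {0, 2}
A[lock U A[(halt | lock) U ~halt]]: least fixpoint, start Z0 = Sat(A[(halt | lock) U ~halt]) = {0, 2}, add states in Sat(lock) with every successor in Z. Already a fixed point.
Sat(A[lock U A[(halt | lock) U ~halt]]) = {0, 2}

{0, 2}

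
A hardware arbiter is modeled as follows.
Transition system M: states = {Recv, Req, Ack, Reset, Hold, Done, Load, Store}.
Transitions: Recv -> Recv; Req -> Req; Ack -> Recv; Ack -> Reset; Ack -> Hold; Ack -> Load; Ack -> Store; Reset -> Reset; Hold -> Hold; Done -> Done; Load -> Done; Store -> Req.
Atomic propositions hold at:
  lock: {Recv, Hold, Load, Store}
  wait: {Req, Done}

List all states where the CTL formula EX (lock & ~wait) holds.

{Recv, Ack, Hold}

Sat(~wait) = {Recv, Ack, Reset, Hold, Load, Store}
Sat(lock & ~wait) = {Recv, Hold, Load, Store}
Sat(EX (lock & ~wait)) = {s : some successor in {Recv, Hold, Load, Store}} = {Recv, Ack, Hold}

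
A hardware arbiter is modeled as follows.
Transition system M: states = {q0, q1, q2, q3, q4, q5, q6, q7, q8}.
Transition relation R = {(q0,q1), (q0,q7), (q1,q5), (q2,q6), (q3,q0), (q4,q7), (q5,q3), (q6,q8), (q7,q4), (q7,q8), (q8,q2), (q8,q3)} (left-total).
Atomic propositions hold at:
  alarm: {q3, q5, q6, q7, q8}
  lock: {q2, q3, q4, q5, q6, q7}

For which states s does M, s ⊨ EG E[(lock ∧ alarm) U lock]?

{q4, q7}

Sat(lock ∧ alarm) = {q3, q5, q6, q7}
E[(lock ∧ alarm) U lock]: least fixpoint, start Z0 = Sat(lock) = {q2, q3, q4, q5, q6, q7}, add states in Sat(lock ∧ alarm) with some successor in Z. Already a fixed point.
Sat(E[(lock ∧ alarm) U lock]) = {q2, q3, q4, q5, q6, q7}
EG E[(lock ∧ alarm) U lock]: greatest fixpoint, start Z0 = {q2, q3, q4, q5, q6, q7}, keep only states in Sat with some successor in Z. Z1 = {q2, q4, q5, q7}; Z2 = {q4, q7}; fixed.
Sat(EG E[(lock ∧ alarm) U lock]) = {q4, q7}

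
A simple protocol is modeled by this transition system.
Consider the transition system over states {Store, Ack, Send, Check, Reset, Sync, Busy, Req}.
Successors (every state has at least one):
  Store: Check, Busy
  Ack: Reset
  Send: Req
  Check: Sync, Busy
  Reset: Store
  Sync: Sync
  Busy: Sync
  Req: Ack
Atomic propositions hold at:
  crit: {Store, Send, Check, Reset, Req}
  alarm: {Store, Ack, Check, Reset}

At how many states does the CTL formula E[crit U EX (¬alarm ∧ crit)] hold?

1

Sat(¬alarm) = {Send, Sync, Busy, Req}
Sat(¬alarm ∧ crit) = {Send, Req}
Sat(EX (¬alarm ∧ crit)) = {s : some successor in {Send, Req}} = {Send}
E[crit U EX (¬alarm ∧ crit)]: least fixpoint, start Z0 = Sat(EX (¬alarm ∧ crit)) = {Send}, add states in Sat(crit) with some successor in Z. Already a fixed point.
Sat(E[crit U EX (¬alarm ∧ crit)]) = {Send}
|Sat(E[crit U EX (¬alarm ∧ crit)])| = |{Send}| = 1.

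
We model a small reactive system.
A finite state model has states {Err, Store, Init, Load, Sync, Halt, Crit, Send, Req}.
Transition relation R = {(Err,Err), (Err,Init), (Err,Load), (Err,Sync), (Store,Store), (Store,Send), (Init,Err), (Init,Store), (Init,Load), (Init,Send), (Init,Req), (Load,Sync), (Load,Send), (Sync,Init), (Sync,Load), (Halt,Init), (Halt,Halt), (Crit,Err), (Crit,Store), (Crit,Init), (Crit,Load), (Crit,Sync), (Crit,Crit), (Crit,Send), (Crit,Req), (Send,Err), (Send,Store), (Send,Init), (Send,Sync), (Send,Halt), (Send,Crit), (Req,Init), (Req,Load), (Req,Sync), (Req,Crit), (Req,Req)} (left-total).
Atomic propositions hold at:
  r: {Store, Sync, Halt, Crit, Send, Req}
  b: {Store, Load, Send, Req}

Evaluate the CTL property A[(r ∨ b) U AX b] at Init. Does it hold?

Sat(r ∨ b) = {Store, Load, Sync, Halt, Crit, Send, Req}
Sat(AX b) = {s : every successor in {Store, Load, Send, Req}} = {Store}
A[(r ∨ b) U AX b]: least fixpoint, start Z0 = Sat(AX b) = {Store}, add states in Sat(r ∨ b) with every successor in Z. Already a fixed point.
Sat(A[(r ∨ b) U AX b]) = {Store}
Init ∉ Sat(A[(r ∨ b) U AX b]) = {Store}, so the formula does not hold at Init.

No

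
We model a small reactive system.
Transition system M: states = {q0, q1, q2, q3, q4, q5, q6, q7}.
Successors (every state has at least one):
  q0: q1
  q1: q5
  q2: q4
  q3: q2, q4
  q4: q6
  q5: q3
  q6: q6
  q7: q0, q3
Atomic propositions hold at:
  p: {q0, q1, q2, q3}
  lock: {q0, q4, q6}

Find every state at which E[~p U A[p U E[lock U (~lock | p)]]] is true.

{q0, q1, q2, q3, q5, q7}

Sat(~p) = {q4, q5, q6, q7}
Sat(~lock) = {q1, q2, q3, q5, q7}
Sat(~lock | p) = {q0, q1, q2, q3, q5, q7}
E[lock U (~lock | p)]: least fixpoint, start Z0 = Sat((~lock | p)) = {q0, q1, q2, q3, q5, q7}, add states in Sat(lock) with some successor in Z. Already a fixed point.
Sat(E[lock U (~lock | p)]) = {q0, q1, q2, q3, q5, q7}
A[p U E[lock U (~lock | p)]]: least fixpoint, start Z0 = Sat(E[lock U (~lock | p)]) = {q0, q1, q2, q3, q5, q7}, add states in Sat(p) with every successor in Z. Already a fixed point.
Sat(A[p U E[lock U (~lock | p)]]) = {q0, q1, q2, q3, q5, q7}
E[~p U A[p U E[lock U (~lock | p)]]]: least fixpoint, start Z0 = Sat(A[p U E[lock U (~lock | p)]]) = {q0, q1, q2, q3, q5, q7}, add states in Sat(~p) with some successor in Z. Already a fixed point.
Sat(E[~p U A[p U E[lock U (~lock | p)]]]) = {q0, q1, q2, q3, q5, q7}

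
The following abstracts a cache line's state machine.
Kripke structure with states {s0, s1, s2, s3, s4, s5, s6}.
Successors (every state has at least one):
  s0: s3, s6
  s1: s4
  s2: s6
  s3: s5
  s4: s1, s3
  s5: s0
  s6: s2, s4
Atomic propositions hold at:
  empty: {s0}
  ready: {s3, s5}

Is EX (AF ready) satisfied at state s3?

Yes

AF ready: least fixpoint, start Z0 = {s3, s5}, add states with every successor in Z. Already a fixed point.
Sat(AF ready) = {s3, s5}
Sat(EX (AF ready)) = {s : some successor in {s3, s5}} = {s0, s3, s4}
s3 ∈ Sat(EX (AF ready)) = {s0, s3, s4}, so the formula holds at s3.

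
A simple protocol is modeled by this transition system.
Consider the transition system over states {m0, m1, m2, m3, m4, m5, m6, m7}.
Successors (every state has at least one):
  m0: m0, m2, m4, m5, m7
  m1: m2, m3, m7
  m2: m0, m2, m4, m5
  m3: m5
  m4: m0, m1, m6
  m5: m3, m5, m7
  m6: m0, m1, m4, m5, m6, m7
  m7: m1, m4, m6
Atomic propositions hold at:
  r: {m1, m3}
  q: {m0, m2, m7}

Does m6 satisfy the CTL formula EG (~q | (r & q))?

Sat(~q) = {m1, m3, m4, m5, m6}
Sat(r & q) = ∅
Sat(~q | (r & q)) = {m1, m3, m4, m5, m6}
EG (~q | (r & q)): greatest fixpoint, start Z0 = {m1, m3, m4, m5, m6}, keep only states in Sat with some successor in Z. Already a fixed point.
Sat(EG (~q | (r & q))) = {m1, m3, m4, m5, m6}
m6 ∈ Sat(EG (~q | (r & q))) = {m1, m3, m4, m5, m6}, so the formula holds at m6.

Yes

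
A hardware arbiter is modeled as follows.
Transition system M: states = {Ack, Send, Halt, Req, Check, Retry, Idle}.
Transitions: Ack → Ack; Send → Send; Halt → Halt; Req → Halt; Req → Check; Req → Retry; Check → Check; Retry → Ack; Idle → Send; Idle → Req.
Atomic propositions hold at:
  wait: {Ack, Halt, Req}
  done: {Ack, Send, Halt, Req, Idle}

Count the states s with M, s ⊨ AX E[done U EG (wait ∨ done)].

5

Sat(wait ∨ done) = {Ack, Send, Halt, Req, Idle}
EG (wait ∨ done): greatest fixpoint, start Z0 = {Ack, Send, Halt, Req, Idle}, keep only states in Sat with some successor in Z. Already a fixed point.
Sat(EG (wait ∨ done)) = {Ack, Send, Halt, Req, Idle}
E[done U EG (wait ∨ done)]: least fixpoint, start Z0 = Sat(EG (wait ∨ done)) = {Ack, Send, Halt, Req, Idle}, add states in Sat(done) with some successor in Z. Already a fixed point.
Sat(E[done U EG (wait ∨ done)]) = {Ack, Send, Halt, Req, Idle}
Sat(AX E[done U EG (wait ∨ done)]) = {s : every successor in {Ack, Send, Halt, Req, Idle}} = {Ack, Send, Halt, Retry, Idle}
|Sat(AX E[done U EG (wait ∨ done)])| = |{Ack, Send, Halt, Retry, Idle}| = 5.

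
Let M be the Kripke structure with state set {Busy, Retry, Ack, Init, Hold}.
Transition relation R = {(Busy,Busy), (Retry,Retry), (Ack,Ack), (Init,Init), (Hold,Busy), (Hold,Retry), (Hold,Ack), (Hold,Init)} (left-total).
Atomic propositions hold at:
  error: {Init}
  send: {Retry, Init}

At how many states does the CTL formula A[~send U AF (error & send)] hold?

1

Sat(~send) = {Busy, Ack, Hold}
Sat(error & send) = {Init}
AF (error & send): least fixpoint, start Z0 = {Init}, add states with every successor in Z. Already a fixed point.
Sat(AF (error & send)) = {Init}
A[~send U AF (error & send)]: least fixpoint, start Z0 = Sat(AF (error & send)) = {Init}, add states in Sat(~send) with every successor in Z. Already a fixed point.
Sat(A[~send U AF (error & send)]) = {Init}
|Sat(A[~send U AF (error & send)])| = |{Init}| = 1.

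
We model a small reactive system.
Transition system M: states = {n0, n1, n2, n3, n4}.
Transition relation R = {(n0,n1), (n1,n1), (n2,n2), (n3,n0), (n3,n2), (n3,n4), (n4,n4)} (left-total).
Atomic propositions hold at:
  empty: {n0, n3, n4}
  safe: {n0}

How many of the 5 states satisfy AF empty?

3

AF empty: least fixpoint, start Z0 = {n0, n3, n4}, add states with every successor in Z. Already a fixed point.
Sat(AF empty) = {n0, n3, n4}
|Sat(AF empty)| = |{n0, n3, n4}| = 3.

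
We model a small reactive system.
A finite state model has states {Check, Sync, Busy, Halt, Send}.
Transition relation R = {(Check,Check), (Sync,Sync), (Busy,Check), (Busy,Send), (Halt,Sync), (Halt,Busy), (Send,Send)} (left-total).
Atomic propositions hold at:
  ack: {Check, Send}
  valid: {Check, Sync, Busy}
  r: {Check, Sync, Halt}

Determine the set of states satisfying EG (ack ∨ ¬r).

{Check, Busy, Send}

Sat(¬r) = {Busy, Send}
Sat(ack ∨ ¬r) = {Check, Busy, Send}
EG (ack ∨ ¬r): greatest fixpoint, start Z0 = {Check, Busy, Send}, keep only states in Sat with some successor in Z. Already a fixed point.
Sat(EG (ack ∨ ¬r)) = {Check, Busy, Send}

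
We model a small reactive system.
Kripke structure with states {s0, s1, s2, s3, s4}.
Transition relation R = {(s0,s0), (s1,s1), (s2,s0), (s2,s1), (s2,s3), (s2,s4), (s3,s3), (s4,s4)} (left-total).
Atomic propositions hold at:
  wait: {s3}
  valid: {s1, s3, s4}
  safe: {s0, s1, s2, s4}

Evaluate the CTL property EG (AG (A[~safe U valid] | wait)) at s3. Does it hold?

Yes

Sat(~safe) = {s3}
A[~safe U valid]: least fixpoint, start Z0 = Sat(valid) = {s1, s3, s4}, add states in Sat(~safe) with every successor in Z. Already a fixed point.
Sat(A[~safe U valid]) = {s1, s3, s4}
Sat(A[~safe U valid] | wait) = {s1, s3, s4}
AG (A[~safe U valid] | wait): greatest fixpoint, start Z0 = {s1, s3, s4}, keep only states in Sat with every successor in Z. Already a fixed point.
Sat(AG (A[~safe U valid] | wait)) = {s1, s3, s4}
EG (AG (A[~safe U valid] | wait)): greatest fixpoint, start Z0 = {s1, s3, s4}, keep only states in Sat with some successor in Z. Already a fixed point.
Sat(EG (AG (A[~safe U valid] | wait))) = {s1, s3, s4}
s3 ∈ Sat(EG (AG (A[~safe U valid] | wait))) = {s1, s3, s4}, so the formula holds at s3.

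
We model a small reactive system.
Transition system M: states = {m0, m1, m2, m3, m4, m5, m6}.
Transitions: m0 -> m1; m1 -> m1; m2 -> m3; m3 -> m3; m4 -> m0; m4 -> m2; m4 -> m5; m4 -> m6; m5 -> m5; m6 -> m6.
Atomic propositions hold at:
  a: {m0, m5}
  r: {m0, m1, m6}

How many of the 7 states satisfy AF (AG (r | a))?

Sat(r | a) = {m0, m1, m5, m6}
AG (r | a): greatest fixpoint, start Z0 = {m0, m1, m5, m6}, keep only states in Sat with every successor in Z. Already a fixed point.
Sat(AG (r | a)) = {m0, m1, m5, m6}
AF (AG (r | a)): least fixpoint, start Z0 = {m0, m1, m5, m6}, add states with every successor in Z. Already a fixed point.
Sat(AF (AG (r | a))) = {m0, m1, m5, m6}
|Sat(AF (AG (r | a)))| = |{m0, m1, m5, m6}| = 4.

4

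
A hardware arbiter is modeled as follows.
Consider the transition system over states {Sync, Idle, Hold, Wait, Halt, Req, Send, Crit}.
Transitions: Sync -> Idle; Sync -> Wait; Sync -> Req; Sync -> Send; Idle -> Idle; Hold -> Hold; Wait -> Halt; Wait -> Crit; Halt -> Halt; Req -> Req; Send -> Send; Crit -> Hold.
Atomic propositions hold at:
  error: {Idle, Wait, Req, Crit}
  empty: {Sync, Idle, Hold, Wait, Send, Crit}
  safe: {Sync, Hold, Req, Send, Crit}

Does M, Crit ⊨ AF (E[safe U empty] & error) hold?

E[safe U empty]: least fixpoint, start Z0 = Sat(empty) = {Sync, Idle, Hold, Wait, Send, Crit}, add states in Sat(safe) with some successor in Z. Already a fixed point.
Sat(E[safe U empty]) = {Sync, Idle, Hold, Wait, Send, Crit}
Sat(E[safe U empty] & error) = {Idle, Wait, Crit}
AF (E[safe U empty] & error): least fixpoint, start Z0 = {Idle, Wait, Crit}, add states with every successor in Z. Already a fixed point.
Sat(AF (E[safe U empty] & error)) = {Idle, Wait, Crit}
Crit ∈ Sat(AF (E[safe U empty] & error)) = {Idle, Wait, Crit}, so the formula holds at Crit.

Yes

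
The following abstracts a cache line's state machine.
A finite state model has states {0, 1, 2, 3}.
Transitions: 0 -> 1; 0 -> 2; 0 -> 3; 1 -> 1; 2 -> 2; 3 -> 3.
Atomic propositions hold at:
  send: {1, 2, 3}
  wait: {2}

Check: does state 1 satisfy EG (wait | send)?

Sat(wait | send) = {1, 2, 3}
EG (wait | send): greatest fixpoint, start Z0 = {1, 2, 3}, keep only states in Sat with some successor in Z. Already a fixed point.
Sat(EG (wait | send)) = {1, 2, 3}
1 ∈ Sat(EG (wait | send)) = {1, 2, 3}, so the formula holds at 1.

Yes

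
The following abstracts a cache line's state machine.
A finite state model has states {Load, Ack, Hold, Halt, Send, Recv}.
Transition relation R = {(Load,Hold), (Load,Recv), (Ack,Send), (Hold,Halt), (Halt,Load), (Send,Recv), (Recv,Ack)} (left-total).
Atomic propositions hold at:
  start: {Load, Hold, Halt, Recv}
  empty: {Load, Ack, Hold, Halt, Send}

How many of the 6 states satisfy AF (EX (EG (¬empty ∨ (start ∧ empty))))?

Sat(¬empty) = {Recv}
Sat(start ∧ empty) = {Load, Hold, Halt}
Sat(¬empty ∨ (start ∧ empty)) = {Load, Hold, Halt, Recv}
EG (¬empty ∨ (start ∧ empty)): greatest fixpoint, start Z0 = {Load, Hold, Halt, Recv}, keep only states in Sat with some successor in Z. Z1 = {Load, Hold, Halt}; fixed.
Sat(EG (¬empty ∨ (start ∧ empty))) = {Load, Hold, Halt}
Sat(EX (EG (¬empty ∨ (start ∧ empty)))) = {s : some successor in {Load, Hold, Halt}} = {Load, Hold, Halt}
AF (EX (EG (¬empty ∨ (start ∧ empty)))): least fixpoint, start Z0 = {Load, Hold, Halt}, add states with every successor in Z. Already a fixed point.
Sat(AF (EX (EG (¬empty ∨ (start ∧ empty))))) = {Load, Hold, Halt}
|Sat(AF (EX (EG (¬empty ∨ (start ∧ empty)))))| = |{Load, Hold, Halt}| = 3.

3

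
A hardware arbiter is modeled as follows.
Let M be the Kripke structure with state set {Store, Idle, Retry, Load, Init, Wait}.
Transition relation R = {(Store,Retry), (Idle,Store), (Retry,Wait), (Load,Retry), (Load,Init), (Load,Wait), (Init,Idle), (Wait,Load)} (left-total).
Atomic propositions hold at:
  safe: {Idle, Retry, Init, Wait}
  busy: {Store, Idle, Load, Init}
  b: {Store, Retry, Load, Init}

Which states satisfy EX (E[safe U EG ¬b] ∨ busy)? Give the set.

Sat(¬b) = {Idle, Wait}
EG ¬b: greatest fixpoint, start Z0 = {Idle, Wait}, keep only states in Sat with some successor in Z. Z1 = ∅; fixed.
Sat(EG ¬b) = ∅
E[safe U EG ¬b]: least fixpoint, start Z0 = Sat(EG ¬b) = ∅, add states in Sat(safe) with some successor in Z. Already a fixed point.
Sat(E[safe U EG ¬b]) = ∅
Sat(E[safe U EG ¬b] ∨ busy) = {Store, Idle, Load, Init}
Sat(EX (E[safe U EG ¬b] ∨ busy)) = {s : some successor in {Store, Idle, Load, Init}} = {Idle, Load, Init, Wait}

{Idle, Load, Init, Wait}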